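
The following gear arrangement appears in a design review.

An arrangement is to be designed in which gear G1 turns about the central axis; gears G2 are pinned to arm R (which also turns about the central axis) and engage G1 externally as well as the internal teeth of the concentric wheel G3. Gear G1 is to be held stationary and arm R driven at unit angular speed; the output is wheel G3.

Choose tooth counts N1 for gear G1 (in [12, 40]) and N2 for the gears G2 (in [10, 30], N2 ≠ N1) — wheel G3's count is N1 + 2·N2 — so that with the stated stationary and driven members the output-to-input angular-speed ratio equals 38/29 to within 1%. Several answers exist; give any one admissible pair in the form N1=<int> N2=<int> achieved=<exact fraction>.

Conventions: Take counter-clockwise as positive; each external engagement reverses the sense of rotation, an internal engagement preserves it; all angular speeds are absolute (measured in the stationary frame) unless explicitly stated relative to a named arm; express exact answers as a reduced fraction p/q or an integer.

class = planetary set [ratio 38/29 wanted; Willis about the carrier]
Willis with ω_sun = 0: ω_ring/ω_arm = (N1+N3)/N3; set equal to 38/29  ⇒  N3/N1 = 1/(38/29 − 1) = 29/9
N3 = N1 + 2·N2  ⇒  N2/N1 = (N3/N1 − 1)/2 = (29/9 − 1)/2 = 10/9
smallest multiple with N1 ≥ 12 and N2 ≥ 10: k = 2  ⇒  N1 = 2·9 = 18, N2 = 2·10 = 20 (N1 ≤ 40, N2 ≤ 30, N2 ≠ N1 ✓), N3 = 18 + 2·20 = 58
check: (N1+N3)/N3 with N1 = 18, N3 = 58 gives 38/29; |achieved − target| = 0 ≤ 19/1450 ✓

N1=18 N2=20 achieved=38/29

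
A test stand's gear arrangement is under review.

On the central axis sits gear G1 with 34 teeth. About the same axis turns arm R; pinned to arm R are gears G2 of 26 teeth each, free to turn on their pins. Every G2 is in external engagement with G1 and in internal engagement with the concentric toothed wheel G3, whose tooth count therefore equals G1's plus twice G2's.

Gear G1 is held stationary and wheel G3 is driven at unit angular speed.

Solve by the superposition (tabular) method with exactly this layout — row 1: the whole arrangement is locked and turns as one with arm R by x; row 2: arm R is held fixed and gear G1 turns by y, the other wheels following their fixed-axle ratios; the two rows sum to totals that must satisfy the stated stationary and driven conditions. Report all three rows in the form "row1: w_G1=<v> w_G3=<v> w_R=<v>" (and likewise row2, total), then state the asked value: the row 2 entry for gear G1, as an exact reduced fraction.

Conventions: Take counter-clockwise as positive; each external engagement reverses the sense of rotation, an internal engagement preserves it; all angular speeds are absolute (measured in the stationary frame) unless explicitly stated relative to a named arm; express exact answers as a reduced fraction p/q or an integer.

recognized (axles ride arm R): planetary set, 34/26/86 teeth
row 1 — lock + rotate with arm: ω_sun = ω_ring = ω_arm = x
superposition row 2 [arm held]: sun y, ring −(34/86)·y, arm 0
boundary: total ω_sun = x + y = 0 and total ω_ring = x − (34/86)·y = 1  ⇒  y = -43/60, x = 43/60
row 2 ring = −(34/86)·(-43/60) = 17/60
totals (row 1 + row 2): sun 43/60 + (-43/60) = 0, ring 43/60 + 17/60 = 1, arm 43/60 + 0 = 43/60
asked cell (row2, sun) = -43/60

row1: w_G1=43/60 w_G3=43/60 w_R=43/60
row2: w_G1=-43/60 w_G3=17/60 w_R=0
total: w_G1=0 w_G3=1 w_R=43/60
asked value: -43/60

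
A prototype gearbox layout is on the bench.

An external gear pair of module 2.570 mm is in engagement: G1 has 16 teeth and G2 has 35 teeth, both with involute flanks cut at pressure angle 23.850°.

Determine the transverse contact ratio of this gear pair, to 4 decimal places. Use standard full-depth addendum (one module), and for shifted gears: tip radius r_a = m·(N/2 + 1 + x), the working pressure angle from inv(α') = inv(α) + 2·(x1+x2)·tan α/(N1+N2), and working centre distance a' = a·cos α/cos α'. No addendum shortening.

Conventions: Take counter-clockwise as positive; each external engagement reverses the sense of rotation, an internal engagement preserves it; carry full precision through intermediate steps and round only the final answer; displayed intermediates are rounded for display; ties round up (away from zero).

recognized (one external pair, fixed centres): single-mesh tooth geometry, m = 2.570, N1 = 16, N2 = 35
base radii: r_b1 = 18.804323, r_b2 = 41.134457
tip radii: r_a1 = 23.130000, r_a2 = 47.545000
no profile shift: α' = α, a' = a
action lengths: √(r_a1²−r_b1²) = 13.468271, √(r_a2²−r_b2²) = 23.842891
base pitch p_b = π·m·cos α = 7.384440
CR = (13.468271 + 23.842891 − 65.535000·sin 23.85000°)/7.384440 = 1.464228
contact ratio ≈ 1.4642

1.4642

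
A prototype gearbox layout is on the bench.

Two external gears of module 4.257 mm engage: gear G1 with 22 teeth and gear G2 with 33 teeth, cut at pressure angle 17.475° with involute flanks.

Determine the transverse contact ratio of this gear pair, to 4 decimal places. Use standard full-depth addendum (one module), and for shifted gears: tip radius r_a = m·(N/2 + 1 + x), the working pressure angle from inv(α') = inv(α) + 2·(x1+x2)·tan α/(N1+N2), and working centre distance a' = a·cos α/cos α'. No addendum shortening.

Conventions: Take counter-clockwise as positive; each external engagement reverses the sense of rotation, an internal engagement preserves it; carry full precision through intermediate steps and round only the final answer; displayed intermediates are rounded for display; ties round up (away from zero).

class = single-mesh tooth geometry [involute pair 22T × 33T, m = 4.257]
base radii: r_b1 = 44.665843, r_b2 = 66.998765
tip radii: r_a1 = 51.084000, r_a2 = 74.497500
no profile shift: α' = α, a' = a
action lengths: √(r_a1²−r_b1²) = 24.789867, √(r_a2²−r_b2²) = 32.573655
base pitch p_b = π·m·cos α = 12.756535
CR = (24.789867 + 32.573655 − 117.067500·sin 17.47500°)/12.756535 = 1.741019
contact ratio ≈ 1.7410

1.7410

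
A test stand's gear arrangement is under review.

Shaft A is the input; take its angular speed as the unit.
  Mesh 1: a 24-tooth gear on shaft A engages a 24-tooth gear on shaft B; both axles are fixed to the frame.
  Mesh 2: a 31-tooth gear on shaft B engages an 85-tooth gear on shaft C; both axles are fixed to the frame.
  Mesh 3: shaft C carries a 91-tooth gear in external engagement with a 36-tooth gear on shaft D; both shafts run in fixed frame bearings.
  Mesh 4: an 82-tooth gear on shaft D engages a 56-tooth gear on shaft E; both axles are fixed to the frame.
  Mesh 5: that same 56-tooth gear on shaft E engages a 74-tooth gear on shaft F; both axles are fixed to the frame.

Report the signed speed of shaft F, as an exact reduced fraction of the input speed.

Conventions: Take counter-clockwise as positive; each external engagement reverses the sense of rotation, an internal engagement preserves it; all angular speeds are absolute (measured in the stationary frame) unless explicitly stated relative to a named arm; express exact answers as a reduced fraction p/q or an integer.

5-mesh fixed-axis compound train (all bearings frame-fixed)
mesh 1 [24T→24T]: |ω|/ω_in = 1×24/24 = 1, sense flips to −
mesh 2 [31T→85T]: |ω|/ω_in = 1×31/85 = 31/85, sense flips to +
mesh 3 [91T→36T]: |ω|/ω_in = (31/85)×91/36 = 2821/3060, sense flips to −
mesh 4 [82T→56T]: |ω|/ω_in = (2821/3060)×82/56 = 16523/12240, sense flips to +
mesh 5 [56T→74T]: |ω|/ω_in = (16523/12240)×56/74 = 115661/113220, sense flips to −
signed output speed (× input speed) = -115661/113220

-115661/113220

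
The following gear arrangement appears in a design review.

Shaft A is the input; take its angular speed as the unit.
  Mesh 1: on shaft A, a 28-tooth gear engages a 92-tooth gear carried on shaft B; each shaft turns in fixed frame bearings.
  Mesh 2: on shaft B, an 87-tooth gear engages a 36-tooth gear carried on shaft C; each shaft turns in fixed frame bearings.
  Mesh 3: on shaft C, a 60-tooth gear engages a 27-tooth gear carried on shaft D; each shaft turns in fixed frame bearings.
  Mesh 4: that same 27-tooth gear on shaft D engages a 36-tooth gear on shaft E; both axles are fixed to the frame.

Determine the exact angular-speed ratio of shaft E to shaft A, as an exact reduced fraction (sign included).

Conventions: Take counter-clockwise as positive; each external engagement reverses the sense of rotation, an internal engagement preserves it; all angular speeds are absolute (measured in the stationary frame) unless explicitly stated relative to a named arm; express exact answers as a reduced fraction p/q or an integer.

1015/828

class = fixed-axis compound train [4 meshes; 4 ratios multiply, 4 sense flips]
mesh 1 [28T→92T]: running ratio 7/23, sense −
mesh 2 [87T→36T]: running ratio 203/276, sense +
mesh 3 [60T→27T]: running ratio 1015/621, sense −
mesh 4 [27T→36T]: running ratio 1015/828, sense +
ω_out/ω_in = 1015/828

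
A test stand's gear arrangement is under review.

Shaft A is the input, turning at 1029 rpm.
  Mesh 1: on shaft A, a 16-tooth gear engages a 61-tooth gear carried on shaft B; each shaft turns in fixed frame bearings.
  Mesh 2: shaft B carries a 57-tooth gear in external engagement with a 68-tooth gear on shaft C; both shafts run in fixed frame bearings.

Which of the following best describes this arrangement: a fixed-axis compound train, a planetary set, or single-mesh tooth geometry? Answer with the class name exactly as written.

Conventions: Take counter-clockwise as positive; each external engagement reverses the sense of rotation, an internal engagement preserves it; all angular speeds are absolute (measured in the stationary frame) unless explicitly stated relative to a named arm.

fixed-axis compound train

topology: fixed-axis compound train — 2 meshes, A→C
classification: fixed-axis compound train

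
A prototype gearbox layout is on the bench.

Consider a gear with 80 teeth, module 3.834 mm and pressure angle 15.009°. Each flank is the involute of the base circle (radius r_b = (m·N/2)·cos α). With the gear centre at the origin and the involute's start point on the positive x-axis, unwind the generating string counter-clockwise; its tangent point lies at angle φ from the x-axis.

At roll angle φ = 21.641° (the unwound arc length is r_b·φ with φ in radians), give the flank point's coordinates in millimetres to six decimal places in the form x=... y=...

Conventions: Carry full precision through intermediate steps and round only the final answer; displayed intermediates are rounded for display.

x=158.320431 y=2.622841

class = single-mesh tooth geometry [base-circle involute, m = 3.834, 80T]
pitch radius r_p = m·N/2 = 3.834·80/2 = 153.360000
base radius r_b = r_p·cos α = 153.360000·cos 15.009° = 148.128148
roll angle φ = 21.641° = 0.37770670 rad
x = r_b·(cos φ + φ·sin φ) = 158.320431
y = r_b·(sin φ − φ·cos φ) = 2.622841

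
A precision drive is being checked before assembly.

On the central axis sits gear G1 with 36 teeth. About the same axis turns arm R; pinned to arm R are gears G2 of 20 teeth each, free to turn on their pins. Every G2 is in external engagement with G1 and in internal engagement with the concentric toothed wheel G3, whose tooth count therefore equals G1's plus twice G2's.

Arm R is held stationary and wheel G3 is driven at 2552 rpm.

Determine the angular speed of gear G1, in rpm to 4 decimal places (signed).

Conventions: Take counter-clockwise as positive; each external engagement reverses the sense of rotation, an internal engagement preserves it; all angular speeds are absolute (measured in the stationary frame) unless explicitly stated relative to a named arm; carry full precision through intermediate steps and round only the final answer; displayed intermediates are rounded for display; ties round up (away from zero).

planetary set (36T centre, 20T on arm, 76T internal) — Willis relation
normalise by the input: solve with ω_ring = 1, then scale by 2552 rpm
ring teeth: 36 + 2·20 = 76
36(ω_sun−ω_arm) = −76(ω_ring−ω_arm),  ω_arm = 0, ω_ring = 1
ω_sun = 0 − (76/36)(1−0) = -19/9
scale: ω_sun = -19/9 × 2552 rpm = -5387.5556 rpm

-5387.5556 rpm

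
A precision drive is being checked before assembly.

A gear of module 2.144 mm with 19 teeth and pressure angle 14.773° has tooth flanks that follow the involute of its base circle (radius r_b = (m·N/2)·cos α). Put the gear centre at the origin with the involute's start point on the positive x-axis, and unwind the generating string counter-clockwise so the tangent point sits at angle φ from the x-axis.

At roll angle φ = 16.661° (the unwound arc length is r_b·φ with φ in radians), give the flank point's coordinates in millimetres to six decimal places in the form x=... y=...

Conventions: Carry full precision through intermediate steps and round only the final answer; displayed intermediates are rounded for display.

x=20.509865 y=0.160061

recognized (one wheel, involute flank): single-mesh tooth geometry, m = 2.144, N = 19
pitch radius r_p = m·N/2 = 2.144·19/2 = 20.368000
base radius r_b = r_p·cos α = 20.368000·cos 14.773° = 19.694708
roll angle φ = 16.661° = 0.29078931 rad
x = r_b·(cos φ + φ·sin φ) = 20.509865
y = r_b·(sin φ − φ·cos φ) = 0.160061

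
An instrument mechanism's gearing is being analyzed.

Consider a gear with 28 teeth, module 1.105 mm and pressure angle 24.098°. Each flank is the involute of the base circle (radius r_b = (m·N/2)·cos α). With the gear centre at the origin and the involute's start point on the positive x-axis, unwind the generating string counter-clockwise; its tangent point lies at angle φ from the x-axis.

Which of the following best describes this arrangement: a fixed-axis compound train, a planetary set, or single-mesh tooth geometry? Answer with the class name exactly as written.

single-mesh involute tooth geometry (28T wheel at module 1.105)
classification: single-mesh tooth geometry

single-mesh tooth geometry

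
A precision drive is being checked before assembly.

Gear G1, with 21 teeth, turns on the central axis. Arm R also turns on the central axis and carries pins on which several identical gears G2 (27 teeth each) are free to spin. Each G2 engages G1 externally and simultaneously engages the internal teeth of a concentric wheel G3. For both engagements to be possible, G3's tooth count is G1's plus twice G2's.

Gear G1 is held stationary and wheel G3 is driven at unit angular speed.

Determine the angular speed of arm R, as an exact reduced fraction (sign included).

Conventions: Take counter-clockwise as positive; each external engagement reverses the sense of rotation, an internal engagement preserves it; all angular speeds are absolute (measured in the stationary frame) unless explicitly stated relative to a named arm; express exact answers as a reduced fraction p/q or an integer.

planetary set (21T centre, 27T on arm, 75T internal) — Willis relation
ring teeth: 21 + 2·27 = 75
21(ω_sun−ω_arm) = −75(ω_ring−ω_arm),  ω_sun = 0, ω_ring = 1
21(0−ω_arm) = −75(1−ω_arm)  ⇒  96·ω_arm = 75  ⇒  ω_arm = 25/32
exact speed ratio = 25/32

25/32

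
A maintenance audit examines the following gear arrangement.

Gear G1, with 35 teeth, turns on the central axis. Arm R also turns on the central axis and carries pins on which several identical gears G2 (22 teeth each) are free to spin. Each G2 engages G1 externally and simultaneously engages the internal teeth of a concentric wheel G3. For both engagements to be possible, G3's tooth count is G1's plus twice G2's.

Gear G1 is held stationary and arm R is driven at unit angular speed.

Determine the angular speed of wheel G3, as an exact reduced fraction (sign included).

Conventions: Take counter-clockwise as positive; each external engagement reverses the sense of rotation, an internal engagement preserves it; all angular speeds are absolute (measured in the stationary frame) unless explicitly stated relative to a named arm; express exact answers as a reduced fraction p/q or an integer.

114/79

topology: planetary set — G1 35T / G2 22T / G3 79T, arm = carrier (Willis)
ring teeth: 35 + 2·22 = 79
35(ω_sun−ω_arm) = −79(ω_ring−ω_arm),  ω_sun = 0, ω_arm = 1
ω_ring = 1 − (35/79)(0−1) = 114/79
exact speed ratio = 114/79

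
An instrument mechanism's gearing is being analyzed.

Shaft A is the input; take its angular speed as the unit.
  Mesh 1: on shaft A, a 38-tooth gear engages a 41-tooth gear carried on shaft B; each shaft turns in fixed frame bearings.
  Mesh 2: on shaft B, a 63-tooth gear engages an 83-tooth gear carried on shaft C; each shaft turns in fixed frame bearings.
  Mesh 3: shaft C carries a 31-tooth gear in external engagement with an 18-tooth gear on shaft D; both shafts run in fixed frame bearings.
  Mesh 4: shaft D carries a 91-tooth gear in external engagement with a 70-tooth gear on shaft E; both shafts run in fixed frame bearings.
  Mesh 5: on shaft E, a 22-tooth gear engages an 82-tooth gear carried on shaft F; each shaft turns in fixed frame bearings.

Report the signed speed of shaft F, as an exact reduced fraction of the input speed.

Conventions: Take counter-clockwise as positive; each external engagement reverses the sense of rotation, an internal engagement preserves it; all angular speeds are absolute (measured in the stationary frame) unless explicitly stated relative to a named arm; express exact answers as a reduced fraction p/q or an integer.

5-mesh fixed-axis compound train (all bearings frame-fixed)
mesh 1 [38T→41T]: |ω|/ω_in = 1×38/41 = 38/41, sense flips to −
mesh 2 [63T→83T]: |ω|/ω_in = (38/41)×63/83 = 2394/3403, sense flips to +
mesh 3 [31T→18T]: |ω|/ω_in = (2394/3403)×31/18 = 4123/3403, sense flips to −
mesh 4 [91T→70T]: |ω|/ω_in = (4123/3403)×91/70 = 53599/34030, sense flips to +
mesh 5 [22T→82T]: |ω|/ω_in = (53599/34030)×22/82 = 589589/1395230, sense flips to −
signed output speed (× input speed) = -589589/1395230

-589589/1395230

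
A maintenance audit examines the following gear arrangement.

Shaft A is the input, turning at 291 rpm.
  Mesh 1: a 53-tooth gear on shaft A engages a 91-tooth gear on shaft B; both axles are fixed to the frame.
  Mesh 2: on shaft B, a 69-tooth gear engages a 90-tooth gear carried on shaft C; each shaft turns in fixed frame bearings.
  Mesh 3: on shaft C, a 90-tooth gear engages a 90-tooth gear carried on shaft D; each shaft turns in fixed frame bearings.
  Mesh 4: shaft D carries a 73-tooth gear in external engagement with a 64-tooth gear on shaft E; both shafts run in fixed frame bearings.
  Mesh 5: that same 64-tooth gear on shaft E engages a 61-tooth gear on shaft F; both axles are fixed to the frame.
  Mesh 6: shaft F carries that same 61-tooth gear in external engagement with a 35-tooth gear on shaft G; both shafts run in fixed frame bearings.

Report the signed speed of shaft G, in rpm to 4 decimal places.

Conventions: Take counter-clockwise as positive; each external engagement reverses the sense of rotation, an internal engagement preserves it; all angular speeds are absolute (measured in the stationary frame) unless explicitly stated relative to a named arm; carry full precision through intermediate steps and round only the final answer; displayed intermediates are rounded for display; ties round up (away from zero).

recognized (7 fixed axles, 6 meshes): fixed-axis compound train
mesh 1 [53T→91T]: ω = 291.0000×53/91 = 169.4835 rpm, sense flips to −
mesh 2 [69T→90T]: ω = 169.4835×69/90 = 129.9374 rpm, sense flips to +
mesh 3 [90T→90T]: ω = 129.9374×90/90 = 129.9374 rpm, sense flips to −
mesh 4 [73T→64T]: ω = 129.9374×73/64 = 148.2098 rpm, sense flips to +
mesh 5 [64T→61T]: ω = 148.2098×64/61 = 155.4988 rpm, sense flips to −
mesh 6 [61T→35T]: ω = 155.4988×61/35 = 271.0122 rpm, sense flips to +
signed output speed = +271.0122 rpm

+271.0122 rpm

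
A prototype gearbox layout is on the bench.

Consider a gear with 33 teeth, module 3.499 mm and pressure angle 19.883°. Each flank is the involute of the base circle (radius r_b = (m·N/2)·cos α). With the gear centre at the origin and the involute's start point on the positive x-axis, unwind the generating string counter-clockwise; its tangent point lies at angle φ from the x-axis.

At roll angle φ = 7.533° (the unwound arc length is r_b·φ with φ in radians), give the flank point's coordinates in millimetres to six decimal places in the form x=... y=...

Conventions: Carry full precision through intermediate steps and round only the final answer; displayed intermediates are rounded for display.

topology: single-mesh involute geometry — m = 3.499, N = 33
pitch radius r_p = m·N/2 = 3.499·33/2 = 57.733500
base radius r_b = r_p·cos α = 57.733500·cos 19.883° = 54.291953
roll angle φ = 7.533° = 0.13147565 rad
x = r_b·(cos φ + φ·sin φ) = 54.759168
y = r_b·(sin φ − φ·cos φ) = 0.041058

x=54.759168 y=0.041058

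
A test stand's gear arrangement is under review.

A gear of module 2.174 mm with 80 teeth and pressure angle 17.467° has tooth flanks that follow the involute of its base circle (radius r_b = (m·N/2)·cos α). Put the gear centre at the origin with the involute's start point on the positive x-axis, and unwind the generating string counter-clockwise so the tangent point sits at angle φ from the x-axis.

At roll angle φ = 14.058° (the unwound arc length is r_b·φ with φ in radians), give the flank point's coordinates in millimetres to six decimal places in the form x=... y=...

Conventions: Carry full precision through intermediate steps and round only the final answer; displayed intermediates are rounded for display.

x=85.409655 y=0.405959

topology: single-mesh involute geometry — m = 2.174, N = 80
pitch radius r_p = m·N/2 = 2.174·80/2 = 86.960000
base radius r_b = r_p·cos α = 86.960000·cos 17.467° = 82.950273
roll angle φ = 14.058° = 0.24535839 rad
x = r_b·(cos φ + φ·sin φ) = 85.409655
y = r_b·(sin φ − φ·cos φ) = 0.405959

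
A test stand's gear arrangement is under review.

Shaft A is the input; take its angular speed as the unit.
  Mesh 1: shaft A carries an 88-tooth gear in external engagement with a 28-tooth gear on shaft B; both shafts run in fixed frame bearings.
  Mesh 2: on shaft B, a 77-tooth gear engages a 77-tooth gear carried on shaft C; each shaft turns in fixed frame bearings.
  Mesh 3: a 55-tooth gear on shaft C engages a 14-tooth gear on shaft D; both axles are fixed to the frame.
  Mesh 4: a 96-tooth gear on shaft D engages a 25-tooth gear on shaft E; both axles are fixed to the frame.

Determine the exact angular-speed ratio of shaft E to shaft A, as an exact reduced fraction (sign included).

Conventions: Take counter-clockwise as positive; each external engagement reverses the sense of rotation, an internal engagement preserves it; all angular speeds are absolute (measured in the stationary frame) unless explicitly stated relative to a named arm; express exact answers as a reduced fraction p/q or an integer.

class = fixed-axis compound train [4 meshes; 4 ratios multiply, 4 sense flips]
mesh 1 [88T→28T]: running ratio 22/7, sense −
mesh 2 [77T→77T]: running ratio 22/7, sense +
mesh 3 [55T→14T]: running ratio 605/49, sense −
mesh 4 [96T→25T]: running ratio 11616/245, sense +
ω_out/ω_in = 11616/245

11616/245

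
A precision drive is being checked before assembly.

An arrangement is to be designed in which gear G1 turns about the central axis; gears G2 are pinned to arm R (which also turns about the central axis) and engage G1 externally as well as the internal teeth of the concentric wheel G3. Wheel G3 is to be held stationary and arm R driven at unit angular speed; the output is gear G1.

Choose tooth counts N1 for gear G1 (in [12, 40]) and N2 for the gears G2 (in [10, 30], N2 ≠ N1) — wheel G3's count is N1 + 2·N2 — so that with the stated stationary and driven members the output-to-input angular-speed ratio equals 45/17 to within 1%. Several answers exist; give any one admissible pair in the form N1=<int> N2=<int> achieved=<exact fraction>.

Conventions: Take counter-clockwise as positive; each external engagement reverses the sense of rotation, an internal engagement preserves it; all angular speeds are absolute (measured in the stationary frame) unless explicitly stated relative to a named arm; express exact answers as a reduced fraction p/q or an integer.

N1=34 N2=11 achieved=45/17

topology: planetary set — design target 45/17, arm = carrier (Willis)
Willis with ω_ring = 0: ω_sun/ω_arm = (N1+N3)/N1; set equal to 45/17  ⇒  N3/N1 = 45/17 − 1 = 28/17
N3 = N1 + 2·N2  ⇒  N2/N1 = (N3/N1 − 1)/2 = (28/17 − 1)/2 = 11/34
smallest multiple with N1 ≥ 12 and N2 ≥ 10: k = 1  ⇒  N1 = 1·34 = 34, N2 = 1·11 = 11 (N1 ≤ 40, N2 ≤ 30, N2 ≠ N1 ✓), N3 = 34 + 2·11 = 56
check: (N1+N3)/N1 with N1 = 34, N3 = 56 gives 45/17; |achieved − target| = 0 ≤ 9/340 ✓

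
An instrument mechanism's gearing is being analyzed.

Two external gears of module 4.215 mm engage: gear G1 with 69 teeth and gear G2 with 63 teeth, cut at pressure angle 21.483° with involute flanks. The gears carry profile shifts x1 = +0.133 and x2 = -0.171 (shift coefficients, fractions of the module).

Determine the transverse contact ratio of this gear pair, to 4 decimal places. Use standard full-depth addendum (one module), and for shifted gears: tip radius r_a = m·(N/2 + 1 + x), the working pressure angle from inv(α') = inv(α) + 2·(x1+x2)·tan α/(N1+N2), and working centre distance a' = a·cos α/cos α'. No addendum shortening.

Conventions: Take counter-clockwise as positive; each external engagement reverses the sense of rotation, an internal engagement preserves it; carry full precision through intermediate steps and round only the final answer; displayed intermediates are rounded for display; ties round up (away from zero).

recognized (one external pair, fixed centres): single-mesh tooth geometry, m = 4.215, N1 = 69, N2 = 63
base radii: r_b1 = 135.314804, r_b2 = 123.548299
tip radii: r_a1 = 150.193095, r_a2 = 136.266735
inv(α') = inv(21.483°) + 2·(+0.133-0.171)·tan α/(69+63) = 0.01839209  ⇒  α' = 21.39882°
a' = a·cos α / cos α' = 278.1900·cos 21.483°/cos 21.39882° = 278.029531
action lengths: √(r_a1²−r_b1²) = 65.175683, √(r_a2²−r_b2²) = 57.484266
base pitch p_b = π·m·cos α = 12.321855
CR = (65.175683 + 57.484266 − 278.029531·sin 21.39882°)/12.321855 = 1.722043
contact ratio ≈ 1.7220

1.7220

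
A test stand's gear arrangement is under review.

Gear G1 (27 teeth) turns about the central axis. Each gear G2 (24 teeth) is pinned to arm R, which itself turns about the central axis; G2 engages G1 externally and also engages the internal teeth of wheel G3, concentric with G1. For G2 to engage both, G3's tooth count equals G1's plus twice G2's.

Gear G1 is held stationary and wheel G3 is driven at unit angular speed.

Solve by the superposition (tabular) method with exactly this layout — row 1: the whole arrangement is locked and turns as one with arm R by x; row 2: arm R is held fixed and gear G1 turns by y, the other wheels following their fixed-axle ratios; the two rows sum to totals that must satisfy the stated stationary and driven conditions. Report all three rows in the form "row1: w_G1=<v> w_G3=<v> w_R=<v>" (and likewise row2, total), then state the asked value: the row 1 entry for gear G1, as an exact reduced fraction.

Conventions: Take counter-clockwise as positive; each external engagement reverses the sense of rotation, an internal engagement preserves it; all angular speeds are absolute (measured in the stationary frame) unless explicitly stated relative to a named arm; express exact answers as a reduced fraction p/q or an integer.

topology: planetary set — G1 27T / G2 24T / G3 75T, arm = carrier (Willis)
row 1 (train locked, turned with arm): all members turn x
row 2 (arm held, sun turns y): ω_ring = −(27/75)·y, ω_arm = 0
boundary: total ω_sun = x + y = 0 and total ω_ring = x − (27/75)·y = 1  ⇒  y = -25/34, x = 25/34
row 2 ring = −(27/75)·(-25/34) = 9/34
totals (row 1 + row 2): sun 25/34 + (-25/34) = 0, ring 25/34 + 9/34 = 1, arm 25/34 + 0 = 25/34
asked cell (row1, sun) = 25/34

row1: w_G1=25/34 w_G3=25/34 w_R=25/34
row2: w_G1=-25/34 w_G3=9/34 w_R=0
total: w_G1=0 w_G3=1 w_R=25/34
asked value: 25/34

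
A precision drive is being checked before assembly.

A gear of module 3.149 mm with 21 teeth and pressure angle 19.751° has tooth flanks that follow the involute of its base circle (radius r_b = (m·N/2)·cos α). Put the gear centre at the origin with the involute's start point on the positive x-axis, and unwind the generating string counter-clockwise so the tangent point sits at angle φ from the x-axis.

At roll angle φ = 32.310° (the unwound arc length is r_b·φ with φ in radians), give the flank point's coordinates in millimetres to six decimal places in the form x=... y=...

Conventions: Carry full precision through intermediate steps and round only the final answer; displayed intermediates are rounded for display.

topology: single-mesh involute geometry — m = 3.149, N = 21
pitch radius r_p = m·N/2 = 3.149·21/2 = 33.064500
base radius r_b = r_p·cos α = 33.064500·cos 19.751° = 31.119319
roll angle φ = 32.310° = 0.56391588 rad
x = r_b·(cos φ + φ·sin φ) = 35.680837
y = r_b·(sin φ − φ·cos φ) = 1.801681

x=35.680837 y=1.801681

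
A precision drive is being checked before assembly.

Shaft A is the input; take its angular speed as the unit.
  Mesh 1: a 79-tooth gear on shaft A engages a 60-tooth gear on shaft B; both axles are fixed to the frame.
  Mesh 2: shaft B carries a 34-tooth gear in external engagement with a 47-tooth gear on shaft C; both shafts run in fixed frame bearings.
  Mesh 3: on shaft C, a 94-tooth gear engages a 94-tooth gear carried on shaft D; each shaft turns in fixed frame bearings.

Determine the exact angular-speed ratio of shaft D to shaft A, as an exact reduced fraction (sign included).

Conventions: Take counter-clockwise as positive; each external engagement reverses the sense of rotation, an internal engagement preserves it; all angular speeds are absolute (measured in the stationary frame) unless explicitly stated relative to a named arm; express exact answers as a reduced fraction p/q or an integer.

class = fixed-axis compound train [3 meshes; 3 ratios multiply, 3 sense flips]
mesh 1 [79T→60T]: running ratio 79/60, sense −
mesh 2 [34T→47T]: running ratio 1343/1410, sense +
mesh 3 [94T→94T]: running ratio 1343/1410, sense −
ω_out/ω_in = -1343/1410

-1343/1410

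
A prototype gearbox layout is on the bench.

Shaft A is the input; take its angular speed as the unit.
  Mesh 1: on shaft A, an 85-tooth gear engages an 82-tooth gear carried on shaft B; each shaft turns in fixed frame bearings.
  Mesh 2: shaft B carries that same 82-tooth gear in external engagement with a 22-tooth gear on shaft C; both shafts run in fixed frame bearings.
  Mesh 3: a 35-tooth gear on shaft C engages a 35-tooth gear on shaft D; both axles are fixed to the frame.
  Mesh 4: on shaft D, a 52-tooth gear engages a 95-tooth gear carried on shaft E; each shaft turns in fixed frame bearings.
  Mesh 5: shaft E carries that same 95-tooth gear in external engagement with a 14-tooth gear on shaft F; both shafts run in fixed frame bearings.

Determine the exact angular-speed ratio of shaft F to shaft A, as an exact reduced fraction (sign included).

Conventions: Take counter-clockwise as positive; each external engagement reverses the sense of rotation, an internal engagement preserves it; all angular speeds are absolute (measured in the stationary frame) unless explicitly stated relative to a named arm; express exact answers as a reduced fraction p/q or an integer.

class = fixed-axis compound train [5 meshes; 5 ratios multiply, 5 sense flips]
mesh 1 [85T→82T]: running ratio 85/82, sense −
mesh 2 [82T→22T]: running ratio 85/22, sense +
mesh 3 [35T→35T]: running ratio 85/22, sense −
mesh 4 [52T→95T]: running ratio 442/209, sense +
mesh 5 [95T→14T]: running ratio 1105/77, sense −
ω_out/ω_in = -1105/77

-1105/77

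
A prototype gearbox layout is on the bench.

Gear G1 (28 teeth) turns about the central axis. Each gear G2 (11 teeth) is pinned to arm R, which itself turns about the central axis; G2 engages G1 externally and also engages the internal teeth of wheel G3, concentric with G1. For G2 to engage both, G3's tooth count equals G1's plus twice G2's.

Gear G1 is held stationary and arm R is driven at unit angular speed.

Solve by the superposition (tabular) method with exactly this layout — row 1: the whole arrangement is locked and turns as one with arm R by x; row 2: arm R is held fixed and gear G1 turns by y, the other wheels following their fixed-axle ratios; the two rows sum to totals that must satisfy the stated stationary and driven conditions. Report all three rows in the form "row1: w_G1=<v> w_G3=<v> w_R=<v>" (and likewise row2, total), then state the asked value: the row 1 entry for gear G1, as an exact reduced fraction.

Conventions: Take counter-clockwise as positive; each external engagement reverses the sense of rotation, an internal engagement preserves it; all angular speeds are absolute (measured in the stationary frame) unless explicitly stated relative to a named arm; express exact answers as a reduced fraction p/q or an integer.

topology: planetary set — G1 28T / G2 11T / G3 50T, arm = carrier (Willis)
row 1 — lock + rotate with arm: ω_sun = ω_ring = ω_arm = x
row 2 (arm held, sun turns y): ω_ring = −(28/50)·y, ω_arm = 0
boundary: total ω_sun = x + y = 0 and total ω_arm = x = 1  ⇒  y = -1, x = 1
row 2 ring = −(28/50)·(-1) = 14/25
totals (row 1 + row 2): sun 1 + (-1) = 0, ring 1 + 14/25 = 39/25, arm 1 + 0 = 1
asked cell (row1, sun) = 1

row1: w_G1=1 w_G3=1 w_R=1
row2: w_G1=-1 w_G3=14/25 w_R=0
total: w_G1=0 w_G3=39/25 w_R=1
asked value: 1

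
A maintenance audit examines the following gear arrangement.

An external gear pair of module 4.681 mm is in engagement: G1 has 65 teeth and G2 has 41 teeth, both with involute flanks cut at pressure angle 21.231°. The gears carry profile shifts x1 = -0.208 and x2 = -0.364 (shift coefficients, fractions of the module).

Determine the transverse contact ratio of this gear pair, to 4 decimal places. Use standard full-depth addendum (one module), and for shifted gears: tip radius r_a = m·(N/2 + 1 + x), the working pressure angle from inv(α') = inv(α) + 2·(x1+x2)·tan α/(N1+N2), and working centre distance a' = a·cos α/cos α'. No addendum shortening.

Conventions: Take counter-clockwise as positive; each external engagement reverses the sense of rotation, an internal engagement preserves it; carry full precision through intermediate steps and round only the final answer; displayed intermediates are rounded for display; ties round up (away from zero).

1.8292

recognized (one external pair, fixed centres): single-mesh tooth geometry, m = 4.681, N1 = 65, N2 = 41
base radii: r_b1 = 141.806964, r_b2 = 89.447470
tip radii: r_a1 = 155.839852, r_a2 = 98.937616
inv(α') = inv(21.231°) + 2·(-0.208-0.364)·tan α/(65+41) = 0.01375333  ⇒  α' = 19.48810°
a' = a·cos α / cos α' = 248.0930·cos 21.231°/cos 19.48810° = 245.307921
action lengths: √(r_a1²−r_b1²) = 64.628511, √(r_a2²−r_b2²) = 42.282408
base pitch p_b = π·m·cos α = 13.707684
CR = (64.628511 + 42.282408 − 245.307921·sin 19.48810°)/13.707684 = 1.829157
contact ratio ≈ 1.8292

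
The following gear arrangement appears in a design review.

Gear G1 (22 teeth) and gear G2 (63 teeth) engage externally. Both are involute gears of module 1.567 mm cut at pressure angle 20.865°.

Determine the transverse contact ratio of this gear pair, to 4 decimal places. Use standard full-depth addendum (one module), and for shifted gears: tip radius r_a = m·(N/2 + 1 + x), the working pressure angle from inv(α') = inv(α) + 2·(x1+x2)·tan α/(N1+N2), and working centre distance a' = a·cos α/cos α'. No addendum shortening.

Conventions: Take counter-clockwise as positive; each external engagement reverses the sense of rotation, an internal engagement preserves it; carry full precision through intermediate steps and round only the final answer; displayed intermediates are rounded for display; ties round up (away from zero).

1.6470

single-mesh involute tooth geometry (22T engaging 63T at module 1.567)
base radii: r_b1 = 16.106636, r_b2 = 46.123548
tip radii: r_a1 = 18.804000, r_a2 = 50.927500
no profile shift: α' = α, a' = a
action lengths: √(r_a1²−r_b1²) = 9.703953, √(r_a2²−r_b2²) = 21.592327
base pitch p_b = π·m·cos α = 4.600044
CR = (9.703953 + 21.592327 − 66.597500·sin 20.86500°)/4.600044 = 1.647034
contact ratio ≈ 1.6470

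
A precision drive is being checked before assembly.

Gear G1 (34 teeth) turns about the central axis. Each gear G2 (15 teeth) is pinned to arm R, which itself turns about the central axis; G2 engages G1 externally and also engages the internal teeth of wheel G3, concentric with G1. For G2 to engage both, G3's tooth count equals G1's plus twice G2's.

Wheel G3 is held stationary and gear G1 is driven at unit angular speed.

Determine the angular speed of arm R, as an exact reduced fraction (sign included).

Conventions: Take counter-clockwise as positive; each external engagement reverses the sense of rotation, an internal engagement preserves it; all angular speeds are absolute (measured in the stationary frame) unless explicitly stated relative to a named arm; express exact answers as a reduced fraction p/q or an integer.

17/49

class = planetary set [G3 = 34+2·15 = 64; Willis about the carrier]
ring teeth: 34 + 2·15 = 64
34(ω_sun−ω_arm) = −64(ω_ring−ω_arm),  ω_ring = 0, ω_sun = 1
34(1−ω_arm) = −64(0−ω_arm)  ⇒  98·ω_arm = 34  ⇒  ω_arm = 17/49
exact speed ratio = 17/49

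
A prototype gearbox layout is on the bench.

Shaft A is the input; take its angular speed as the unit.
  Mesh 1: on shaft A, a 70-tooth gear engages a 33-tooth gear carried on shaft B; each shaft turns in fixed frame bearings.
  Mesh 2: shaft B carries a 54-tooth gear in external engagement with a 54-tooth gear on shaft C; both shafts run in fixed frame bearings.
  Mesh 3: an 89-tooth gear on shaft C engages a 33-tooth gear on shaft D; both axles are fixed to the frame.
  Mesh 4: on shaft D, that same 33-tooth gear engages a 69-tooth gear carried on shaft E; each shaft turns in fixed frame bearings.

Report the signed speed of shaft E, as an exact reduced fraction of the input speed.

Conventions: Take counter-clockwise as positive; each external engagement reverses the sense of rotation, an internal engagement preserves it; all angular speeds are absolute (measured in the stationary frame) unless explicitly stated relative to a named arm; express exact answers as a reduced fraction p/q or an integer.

6230/2277

4-mesh fixed-axis compound train (all bearings frame-fixed)
mesh 1 [70T→33T]: |ω|/ω_in = 1×70/33 = 70/33, sense flips to −
mesh 2 [54T→54T]: |ω|/ω_in = (70/33)×54/54 = 70/33, sense flips to +
mesh 3 [89T→33T]: |ω|/ω_in = (70/33)×89/33 = 6230/1089, sense flips to −
mesh 4 [33T→69T]: |ω|/ω_in = (6230/1089)×33/69 = 6230/2277, sense flips to +
signed output speed (× input speed) = 6230/2277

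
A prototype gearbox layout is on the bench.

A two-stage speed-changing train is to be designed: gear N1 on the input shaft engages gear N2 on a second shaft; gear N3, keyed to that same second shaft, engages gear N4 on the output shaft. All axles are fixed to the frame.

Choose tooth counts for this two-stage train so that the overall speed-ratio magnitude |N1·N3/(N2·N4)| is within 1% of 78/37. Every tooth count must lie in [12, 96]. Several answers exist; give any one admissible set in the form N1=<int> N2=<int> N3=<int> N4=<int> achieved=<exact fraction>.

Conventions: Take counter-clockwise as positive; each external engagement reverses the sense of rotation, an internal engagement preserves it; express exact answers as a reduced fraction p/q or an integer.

N1=12 N2=37 N3=78 N4=12 achieved=78/37

class = fixed-axis compound train [2-stage, 78/37 wanted]
target = 78/37 in lowest terms: an exact hit needs N1·N3 = k·78 and N2·N4 = k·37 for one integer k, every count in [12, 96]; additionally prefer no 1:1 stage (N1 ≠ N2, N3 ≠ N4)
k = 1…11: no 1:1-free in-range split of k·78 and k·37 into factor pairs; take k = 12
k = 12: N1·N3 = 936 = 12·78, N2·N4 = 444 = 37·12
achieved = 12·78/(37·12) = 78/37; |achieved − target| = 0 ≤ 39/1850 ✓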